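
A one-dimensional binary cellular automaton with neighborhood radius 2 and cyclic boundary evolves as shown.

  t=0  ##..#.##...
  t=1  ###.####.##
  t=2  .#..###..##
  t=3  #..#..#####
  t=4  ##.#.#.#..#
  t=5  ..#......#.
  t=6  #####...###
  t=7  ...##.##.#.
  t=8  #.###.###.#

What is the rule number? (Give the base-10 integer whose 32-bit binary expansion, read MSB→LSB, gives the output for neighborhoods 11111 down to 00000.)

1456191868

  ##### -> .   bit 31 = 0  t=1,i=0
  ####. -> #   bit 30 = 1  t=1,i=1
  ###.# -> .   bit 29 = 0  t=1,i=2
  ###.. -> #   bit 28 = 1  t=2,i=6
  ##.## -> .   bit 27 = 0  t=1,i=3
  ##.#. -> #   bit 26 = 1  t=2,i=0
  ##..# -> #   bit 25 = 1  t=0,i=2
  ##... -> .   bit 24 = 0  t=0,i=8
  #.### -> #   bit 23 = 1  t=1,i=4
  #.##. -> #   bit 22 = 1  t=0,i=6
  #.#.# -> .   bit 21 = 0  t=4,i=3
  #.#.. -> .   bit 20 = 0  t=2,i=1
  #..## -> #   bit 19 = 1  t=2,i=3
  #..#. -> .   bit 18 = 0  t=0,i=3
  #...# -> #   bit 17 = 1  t=0,i=9
  #.... -> #   bit 16 = 1  t=5,i=4
  .#### -> #   bit 15 = 1  t=1,i=5
  .###. -> .   bit 14 = 0  t=2,i=5
  .##.# -> #   bit 13 = 1  t=2,i=10
  .##.. -> #   bit 12 = 1  t=0,i=1
  .#.## -> #   bit 11 = 1  t=0,i=5
  .#.#. -> .   bit 10 = 0  t=4,i=4
  .#..# -> .   bit 9 = 0  t=2,i=2
  .#... -> #   bit 8 = 1  t=5,i=3
  ..### -> .   bit 7 = 0  t=2,i=4
  ..##. -> #   bit 6 = 1  t=0,i=0
  ..#.# -> #   bit 5 = 1  t=0,i=4
  ..#.. -> #   bit 4 = 1  t=3,i=3
  ...## -> #   bit 3 = 1  t=0,i=10
  ...#. -> #   bit 2 = 1  t=5,i=1
  ....# -> .   bit 1 = 0  t=5,i=7
  ..... -> .   bit 0 = 0  t=5,i=5
  bits 01010110110010111011100101111100 = 1456191868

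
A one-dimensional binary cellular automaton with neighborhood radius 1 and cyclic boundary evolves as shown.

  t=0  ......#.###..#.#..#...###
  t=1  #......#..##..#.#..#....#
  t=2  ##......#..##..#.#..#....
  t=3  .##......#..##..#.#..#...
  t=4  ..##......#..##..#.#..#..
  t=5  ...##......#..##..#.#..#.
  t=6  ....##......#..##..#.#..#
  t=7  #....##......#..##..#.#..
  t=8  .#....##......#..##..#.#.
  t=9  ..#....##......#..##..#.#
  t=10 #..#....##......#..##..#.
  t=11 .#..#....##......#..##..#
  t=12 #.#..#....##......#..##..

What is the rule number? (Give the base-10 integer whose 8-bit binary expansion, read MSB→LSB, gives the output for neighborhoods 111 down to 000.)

  ###|.  b7=0 t=0,i=9
  ##.|#  b6=1 t=0,i=10
  #.#|#  b5=1 t=0,i=7
  #..|#  b4=1 t=0,i=0
  .##|.  b3=0 t=0,i=8
  .#.|.  b2=0 t=0,i=6
  ..#|.  b1=0 t=0,i=5
  ...|.  b0=0 t=0,i=1
  bits 01110000 = 112

112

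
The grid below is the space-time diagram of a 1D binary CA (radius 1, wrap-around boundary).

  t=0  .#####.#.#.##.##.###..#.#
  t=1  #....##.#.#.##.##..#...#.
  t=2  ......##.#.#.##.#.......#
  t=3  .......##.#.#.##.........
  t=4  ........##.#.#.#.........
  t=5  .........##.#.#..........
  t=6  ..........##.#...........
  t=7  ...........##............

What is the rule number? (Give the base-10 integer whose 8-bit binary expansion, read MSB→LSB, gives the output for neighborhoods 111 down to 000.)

  nb ###: next=.  (t=0,i=2, bit7=0)
  nb ##.: next=#  (t=0,i=5, bit6=1)
  nb #.#: next=#  (t=0,i=0, bit5=1)
  nb #..: next=.  (t=0,i=20, bit4=0)
  nb .##: next=.  (t=0,i=1, bit3=0)
  nb .#.: next=.  (t=0,i=7, bit2=0)
  nb ..#: next=.  (t=0,i=21, bit1=0)
  nb ...: next=.  (t=1,i=2, bit0=0)
  bits 01100000 = 96

96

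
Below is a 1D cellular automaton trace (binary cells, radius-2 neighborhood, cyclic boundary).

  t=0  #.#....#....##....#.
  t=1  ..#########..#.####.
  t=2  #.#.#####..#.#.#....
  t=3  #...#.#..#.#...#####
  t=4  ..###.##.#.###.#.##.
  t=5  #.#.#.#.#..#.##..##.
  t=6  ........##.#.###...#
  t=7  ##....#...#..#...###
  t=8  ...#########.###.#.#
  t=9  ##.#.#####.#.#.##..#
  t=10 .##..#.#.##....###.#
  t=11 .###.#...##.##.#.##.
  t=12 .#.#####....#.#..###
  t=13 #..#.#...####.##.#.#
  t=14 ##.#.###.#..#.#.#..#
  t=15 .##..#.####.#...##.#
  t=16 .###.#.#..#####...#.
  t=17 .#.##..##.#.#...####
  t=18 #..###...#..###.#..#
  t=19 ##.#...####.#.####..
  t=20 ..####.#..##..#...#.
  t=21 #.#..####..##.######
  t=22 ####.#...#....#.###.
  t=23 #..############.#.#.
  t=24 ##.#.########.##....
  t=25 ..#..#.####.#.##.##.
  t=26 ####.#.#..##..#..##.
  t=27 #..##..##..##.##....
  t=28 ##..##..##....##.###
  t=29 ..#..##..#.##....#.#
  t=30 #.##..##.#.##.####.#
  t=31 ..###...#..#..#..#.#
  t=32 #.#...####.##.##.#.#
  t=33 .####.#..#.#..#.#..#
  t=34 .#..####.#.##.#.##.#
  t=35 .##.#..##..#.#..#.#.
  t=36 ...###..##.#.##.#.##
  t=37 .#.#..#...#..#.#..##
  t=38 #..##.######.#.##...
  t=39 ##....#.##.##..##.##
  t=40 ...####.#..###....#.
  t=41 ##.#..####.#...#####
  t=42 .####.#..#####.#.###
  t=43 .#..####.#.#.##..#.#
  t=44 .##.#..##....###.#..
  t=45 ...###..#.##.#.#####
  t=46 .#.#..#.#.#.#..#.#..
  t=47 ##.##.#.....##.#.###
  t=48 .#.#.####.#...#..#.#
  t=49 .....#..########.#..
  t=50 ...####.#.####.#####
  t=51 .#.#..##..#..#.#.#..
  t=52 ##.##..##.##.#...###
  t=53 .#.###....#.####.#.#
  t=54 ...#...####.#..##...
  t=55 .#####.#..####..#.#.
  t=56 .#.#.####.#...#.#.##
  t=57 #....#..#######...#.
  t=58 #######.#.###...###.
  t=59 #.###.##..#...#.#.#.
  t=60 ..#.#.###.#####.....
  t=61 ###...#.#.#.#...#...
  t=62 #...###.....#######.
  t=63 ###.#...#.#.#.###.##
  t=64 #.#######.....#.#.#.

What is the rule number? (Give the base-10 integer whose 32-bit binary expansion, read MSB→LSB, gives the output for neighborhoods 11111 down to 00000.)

  nb #####: next=#  (t=1,i=4, bit31=1)
  nb ####.: next=.  (t=1,i=9, bit30=0)
  nb ###.#: next=#  (t=4,i=4, bit29=1)
  nb ###..: next=.  (t=1,i=10, bit28=0)
  nb ##.##: next=.  (t=4,i=5, bit27=0)
  nb ##.#.: next=#  (t=4,i=8, bit26=1)
  nb ##..#: next=#  (t=1,i=11, bit25=1)
  nb ##...: next=.  (t=0,i=14, bit24=0)
  nb #.###: next=#  (t=1,i=15, bit23=1)
  nb #.##.: next=#  (t=4,i=6, bit22=1)
  nb #.#.#: next=.  (t=0,i=0, bit21=0)
  nb #.#..: next=#  (t=0,i=2, bit20=1)
  nb #..##: next=.  (t=5,i=16, bit19=0)
  nb #..#.: next=.  (t=1,i=12, bit18=0)
  nb #...#: next=#  (t=1,i=0, bit17=1)
  nb #....: next=#  (t=0,i=4, bit16=1)
  nb .####: next=.  (t=1,i=3, bit15=0)
  nb .###.: next=.  (t=4,i=3, bit14=0)
  nb .##.#: next=.  (t=4,i=7, bit13=0)
  nb .##..: next=#  (t=0,i=13, bit12=1)
  nb .#.##: next=.  (t=1,i=14, bit11=0)
  nb .#.#.: next=.  (t=0,i=1, bit10=0)
  nb .#..#: next=#  (t=3,i=7, bit9=1)
  nb .#...: next=#  (t=0,i=3, bit8=1)
  nb ..###: next=#  (t=1,i=2, bit7=1)
  nb ..##.: next=.  (t=0,i=12, bit6=0)
  nb ..#.#: next=#  (t=0,i=18, bit5=1)
  nb ..#..: next=#  (t=0,i=7, bit4=1)
  nb ...##: next=.  (t=0,i=11, bit3=0)
  nb ...#.: next=#  (t=0,i=6, bit2=1)
  nb ....#: next=#  (t=0,i=5, bit1=1)
  nb .....: next=.  (t=6,i=2, bit0=0)
  bits 10100110110100110001001110110110 = 2798850998

2798850998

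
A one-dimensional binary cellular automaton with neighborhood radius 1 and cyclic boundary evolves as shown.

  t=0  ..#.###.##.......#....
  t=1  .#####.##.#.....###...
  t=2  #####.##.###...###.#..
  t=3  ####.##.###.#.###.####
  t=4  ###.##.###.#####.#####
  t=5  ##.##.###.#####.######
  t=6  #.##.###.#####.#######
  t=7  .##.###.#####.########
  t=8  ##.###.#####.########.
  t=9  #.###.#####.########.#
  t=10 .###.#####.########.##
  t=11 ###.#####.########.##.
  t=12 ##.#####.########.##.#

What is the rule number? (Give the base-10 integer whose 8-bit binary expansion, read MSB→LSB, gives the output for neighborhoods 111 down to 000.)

190

  nb ###: next=#  (t=0,i=5, bit7=1)
  nb ##.: next=.  (t=0,i=6, bit6=0)
  nb #.#: next=#  (t=0,i=3, bit5=1)
  nb #..: next=#  (t=0,i=10, bit4=1)
  nb .##: next=#  (t=0,i=4, bit3=1)
  nb .#.: next=#  (t=0,i=2, bit2=1)
  nb ..#: next=#  (t=0,i=1, bit1=1)
  nb ...: next=.  (t=0,i=0, bit0=0)
  bits 10111110 = 190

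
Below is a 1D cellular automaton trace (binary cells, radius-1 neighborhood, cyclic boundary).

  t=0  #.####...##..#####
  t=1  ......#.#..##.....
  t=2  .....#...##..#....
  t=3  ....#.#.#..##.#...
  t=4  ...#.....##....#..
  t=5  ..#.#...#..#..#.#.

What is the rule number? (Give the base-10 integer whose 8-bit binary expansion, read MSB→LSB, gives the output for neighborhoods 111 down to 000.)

  nb ###: next=.  (t=0,i=3, bit7=0)
  nb ##.: next=.  (t=0,i=0, bit6=0)
  nb #.#: next=.  (t=0,i=1, bit5=0)
  nb #..: next=#  (t=0,i=6, bit4=1)
  nb .##: next=.  (t=0,i=2, bit3=0)
  nb .#.: next=.  (t=1,i=6, bit2=0)
  nb ..#: next=#  (t=0,i=8, bit1=1)
  nb ...: next=.  (t=0,i=7, bit0=0)
  bits 00010010 = 18

18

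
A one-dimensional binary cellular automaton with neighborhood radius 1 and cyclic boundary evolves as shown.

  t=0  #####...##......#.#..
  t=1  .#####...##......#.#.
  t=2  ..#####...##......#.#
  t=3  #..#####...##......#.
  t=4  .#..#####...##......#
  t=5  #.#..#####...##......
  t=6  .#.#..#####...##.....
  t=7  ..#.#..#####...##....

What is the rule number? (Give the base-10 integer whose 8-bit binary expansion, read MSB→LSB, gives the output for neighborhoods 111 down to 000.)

240

  ### -> #   bit 7 = 1  t=0,i=1
  ##. -> #   bit 6 = 1  t=0,i=4
  #.# -> #   bit 5 = 1  t=0,i=17
  #.. -> #   bit 4 = 1  t=0,i=5
  .## -> .   bit 3 = 0  t=0,i=0
  .#. -> .   bit 2 = 0  t=0,i=16
  ..# -> .   bit 1 = 0  t=0,i=7
  ... -> .   bit 0 = 0  t=0,i=6
  bits 11110000 = 240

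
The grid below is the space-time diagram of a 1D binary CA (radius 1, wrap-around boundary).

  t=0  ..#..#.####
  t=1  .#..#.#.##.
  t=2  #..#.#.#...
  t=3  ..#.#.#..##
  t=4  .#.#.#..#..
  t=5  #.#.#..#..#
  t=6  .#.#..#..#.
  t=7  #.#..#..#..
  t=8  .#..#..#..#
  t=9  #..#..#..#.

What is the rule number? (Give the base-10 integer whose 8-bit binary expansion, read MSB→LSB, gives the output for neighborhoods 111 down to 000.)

  ### -> #   bit 7 = 1  t=0,i=8
  ##. -> .   bit 6 = 0  t=0,i=10
  #.# -> #   bit 5 = 1  t=0,i=6
  #.. -> .   bit 4 = 0  t=0,i=0
  .## -> .   bit 3 = 0  t=0,i=7
  .#. -> .   bit 2 = 0  t=0,i=2
  ..# -> #   bit 1 = 1  t=0,i=1
  ... -> #   bit 0 = 1  t=2,i=9
  bits 10100011 = 163

163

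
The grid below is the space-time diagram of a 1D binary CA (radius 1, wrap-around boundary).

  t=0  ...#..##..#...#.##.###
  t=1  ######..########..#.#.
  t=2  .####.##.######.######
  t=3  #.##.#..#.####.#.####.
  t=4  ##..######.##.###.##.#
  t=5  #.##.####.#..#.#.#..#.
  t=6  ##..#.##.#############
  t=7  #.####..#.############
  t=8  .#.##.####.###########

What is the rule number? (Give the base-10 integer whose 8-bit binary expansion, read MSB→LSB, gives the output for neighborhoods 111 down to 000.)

  ### -> #   bit 7 = 1  t=0,i=20
  ##. -> .   bit 6 = 0  t=0,i=7
  #.# -> #   bit 5 = 1  t=0,i=15
  #.. -> #   bit 4 = 1  t=0,i=0
  .## -> .   bit 3 = 0  t=0,i=6
  .#. -> #   bit 2 = 1  t=0,i=3
  ..# -> #   bit 1 = 1  t=0,i=2
  ... -> #   bit 0 = 1  t=0,i=1
  bits 10110111 = 183

183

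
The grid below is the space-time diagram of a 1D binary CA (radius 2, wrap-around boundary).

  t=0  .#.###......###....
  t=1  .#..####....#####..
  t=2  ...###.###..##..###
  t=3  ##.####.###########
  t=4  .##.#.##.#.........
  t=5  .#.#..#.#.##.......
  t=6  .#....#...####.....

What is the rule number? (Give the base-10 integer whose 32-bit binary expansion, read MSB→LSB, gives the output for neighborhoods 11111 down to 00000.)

  #####|.  b31=0 t=1,i=14
  ####.|.  b30=0 t=1,i=6
  ###.#|#  b29=1 t=2,i=5
  ###..|#  b28=1 t=0,i=5
  ##.##|#  b27=1 t=2,i=6
  ##.#.|#  b26=1 t=4,i=3
  ##..#|#  b25=1 t=2,i=10
  ##...|#  b24=1 t=0,i=6
  #.###|.  b23=0 t=0,i=3
  #.##.|#  b22=1 t=4,i=6
  #.#.#|.  b21=0 t=4,i=4
  #.#..|.  b20=0 t=4,i=9
  #..##|#  b19=1 t=1,i=3
  #..#.|.  b18=0 t=5,i=5
  #...#|#  b17=1 t=1,i=18
  #....|#  b16=1 t=0,i=7
  .####|#  b15=1 t=1,i=5
  .###.|#  b14=1 t=0,i=4
  .##.#|.  b13=0 t=4,i=2
  .##..|#  b12=1 t=2,i=13
  .#.##|.  b11=0 t=0,i=2
  .#.#.|.  b10=0 t=5,i=2
  .#..#|.  b9=0 t=1,i=2
  .#...|#  b8=1 t=4,i=10
  ..###|#  b7=1 t=0,i=12
  ..##.|#  b6=1 t=2,i=12
  ..#.#|#  b5=1 t=0,i=1
  ..#..|.  b4=0 t=1,i=1
  ...##|.  b3=0 t=0,i=11
  ...#.|.  b2=0 t=0,i=0
  ....#|.  b1=0 t=0,i=10
  .....|.  b0=0 t=0,i=8
  bits 00111111010010111101000111100000 = 1061933536

1061933536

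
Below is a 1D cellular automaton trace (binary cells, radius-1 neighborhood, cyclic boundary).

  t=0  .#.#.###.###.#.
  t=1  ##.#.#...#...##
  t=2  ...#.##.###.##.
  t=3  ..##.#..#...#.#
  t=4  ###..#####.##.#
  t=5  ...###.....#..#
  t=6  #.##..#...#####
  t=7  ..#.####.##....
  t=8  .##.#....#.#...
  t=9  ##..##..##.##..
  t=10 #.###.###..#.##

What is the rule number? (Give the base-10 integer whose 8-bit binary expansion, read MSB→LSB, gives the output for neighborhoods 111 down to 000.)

30

  ###|.  b7=0 t=0,i=6
  ##.|.  b6=0 t=0,i=7
  #.#|.  b5=0 t=0,i=2
  #..|#  b4=1 t=0,i=14
  .##|#  b3=1 t=0,i=5
  .#.|#  b2=1 t=0,i=1
  ..#|#  b1=1 t=0,i=0
  ...|.  b0=0 t=1,i=7
  bits 00011110 = 30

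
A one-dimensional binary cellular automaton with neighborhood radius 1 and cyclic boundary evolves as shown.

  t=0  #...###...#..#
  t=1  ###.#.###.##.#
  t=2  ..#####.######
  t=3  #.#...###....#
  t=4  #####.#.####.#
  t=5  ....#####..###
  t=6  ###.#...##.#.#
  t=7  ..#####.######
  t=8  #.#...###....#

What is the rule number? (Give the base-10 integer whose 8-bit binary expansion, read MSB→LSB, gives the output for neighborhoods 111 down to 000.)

125

  [7] ### => .  t=0,i=5
  [6] ##. => #  t=0,i=0
  [5] #.# => #  t=1,i=3
  [4] #.. => #  t=0,i=1
  [3] .## => #  t=0,i=4
  [2] .#. => #  t=0,i=10
  [1] ..# => .  t=0,i=3
  [0] ... => #  t=0,i=2
  bits 01111101 = 125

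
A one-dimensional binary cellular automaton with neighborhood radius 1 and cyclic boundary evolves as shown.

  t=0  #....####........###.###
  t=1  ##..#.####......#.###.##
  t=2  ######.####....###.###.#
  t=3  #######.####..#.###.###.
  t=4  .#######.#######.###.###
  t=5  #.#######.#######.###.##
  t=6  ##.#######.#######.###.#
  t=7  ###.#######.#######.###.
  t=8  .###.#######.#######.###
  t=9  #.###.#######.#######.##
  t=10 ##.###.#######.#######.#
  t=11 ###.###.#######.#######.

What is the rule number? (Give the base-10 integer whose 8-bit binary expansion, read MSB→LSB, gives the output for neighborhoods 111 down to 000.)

  nb ###: next=#  (t=0,i=6, bit7=1)
  nb ##.: next=#  (t=0,i=0, bit6=1)
  nb #.#: next=#  (t=0,i=20, bit5=1)
  nb #..: next=#  (t=0,i=1, bit4=1)
  nb .##: next=.  (t=0,i=5, bit3=0)
  nb .#.: next=#  (t=1,i=4, bit2=1)
  nb ..#: next=#  (t=0,i=4, bit1=1)
  nb ...: next=.  (t=0,i=2, bit0=0)
  bits 11110110 = 246

246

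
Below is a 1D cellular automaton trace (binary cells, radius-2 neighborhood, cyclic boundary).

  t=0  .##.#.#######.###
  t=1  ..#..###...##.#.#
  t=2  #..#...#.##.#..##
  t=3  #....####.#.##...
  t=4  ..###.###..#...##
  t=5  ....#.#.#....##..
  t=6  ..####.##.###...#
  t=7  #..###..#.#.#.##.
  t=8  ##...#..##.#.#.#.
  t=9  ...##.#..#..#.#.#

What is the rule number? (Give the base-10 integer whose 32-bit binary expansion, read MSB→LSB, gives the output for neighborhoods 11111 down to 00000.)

1888726574

  nb #####: next=.  (t=0,i=8, bit31=0)
  nb ####.: next=#  (t=0,i=11, bit30=1)
  nb ###.#: next=#  (t=0,i=12, bit29=1)
  nb ###..: next=#  (t=1,i=7, bit28=1)
  nb ##.##: next=.  (t=0,i=0, bit27=0)
  nb ##.#.: next=.  (t=0,i=3, bit26=0)
  nb ##..#: next=.  (t=2,i=1, bit25=0)
  nb ##...: next=.  (t=1,i=8, bit24=0)
  nb #.###: next=#  (t=0,i=6, bit23=1)
  nb #.##.: next=.  (t=0,i=1, bit22=0)
  nb #.#.#: next=.  (t=0,i=4, bit21=0)
  nb #.#..: next=#  (t=1,i=16, bit20=1)
  nb #..##: next=.  (t=1,i=4, bit19=0)
  nb #..#.: next=.  (t=1,i=1, bit18=0)
  nb #...#: next=#  (t=1,i=9, bit17=1)
  nb #....: next=#  (t=3,i=2, bit16=1)
  nb .####: next=#  (t=0,i=7, bit15=1)
  nb .###.: next=.  (t=0,i=15, bit14=0)
  nb .##.#: next=#  (t=0,i=2, bit13=1)
  nb .##..: next=.  (t=3,i=13, bit12=0)
  nb .#.##: next=#  (t=0,i=5, bit11=1)
  nb .#.#.: next=#  (t=1,i=15, bit10=1)
  nb .#..#: next=#  (t=1,i=0, bit9=1)
  nb .#...: next=.  (t=2,i=4, bit8=0)
  nb ..###: next=.  (t=1,i=5, bit7=0)
  nb ..##.: next=.  (t=1,i=11, bit6=0)
  nb ..#.#: next=#  (t=2,i=7, bit5=1)
  nb ..#..: next=.  (t=1,i=2, bit4=0)
  nb ...##: next=#  (t=1,i=10, bit3=1)
  nb ...#.: next=#  (t=2,i=6, bit2=1)
  nb ....#: next=#  (t=3,i=3, bit1=1)
  nb .....: next=.  (t=5,i=0, bit0=0)
  bits 01110000100100111010111000101110 = 1888726574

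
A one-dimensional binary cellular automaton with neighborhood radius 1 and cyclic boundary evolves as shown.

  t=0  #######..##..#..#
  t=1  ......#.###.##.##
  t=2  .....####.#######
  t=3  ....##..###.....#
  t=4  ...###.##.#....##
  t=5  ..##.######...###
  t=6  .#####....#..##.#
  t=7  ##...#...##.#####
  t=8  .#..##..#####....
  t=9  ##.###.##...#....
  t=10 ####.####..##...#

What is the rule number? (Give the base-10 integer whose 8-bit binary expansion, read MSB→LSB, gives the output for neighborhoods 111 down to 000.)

110

  ###|.  b7=0 t=0,i=0
  ##.|#  b6=1 t=0,i=6
  #.#|#  b5=1 t=1,i=7
  #..|.  b4=0 t=0,i=7
  .##|#  b3=1 t=0,i=9
  .#.|#  b2=1 t=0,i=13
  ..#|#  b1=1 t=0,i=8
  ...|.  b0=0 t=1,i=1
  bits 01101110 = 110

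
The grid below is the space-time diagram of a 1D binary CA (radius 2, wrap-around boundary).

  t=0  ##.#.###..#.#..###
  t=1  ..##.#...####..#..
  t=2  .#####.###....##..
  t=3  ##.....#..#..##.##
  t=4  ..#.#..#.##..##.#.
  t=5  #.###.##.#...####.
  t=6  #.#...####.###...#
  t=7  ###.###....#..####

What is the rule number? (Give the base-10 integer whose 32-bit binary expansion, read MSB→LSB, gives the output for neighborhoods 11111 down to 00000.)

100017401

  [31] ##### => .  t=0,i=17
  [30] ####. => .  t=0,i=0
  [29] ###.# => .  t=0,i=1
  [28] ###.. => .  t=0,i=7
  [27] ##.## => .  t=2,i=6
  [26] ##.#. => #  t=0,i=2
  [25] ##..# => .  t=0,i=8
  [24] ##... => #  t=2,i=10
  [23] #.### => #  t=0,i=5
  [22] #.##. => #  t=4,i=9
  [21] #.#.# => #  t=0,i=3
  [20] #.#.. => #  t=0,i=12
  [19] #..## => .  t=0,i=14
  [18] #..#. => #  t=0,i=9
  [17] #...# => #  t=1,i=7
  [16] #.... => .  t=1,i=17
  [15] .#### => .  t=0,i=16
  [14] .###. => .  t=0,i=6
  [13] .##.# => #  t=1,i=3
  [12] .##.. => .  t=2,i=15
  [11] .#.## => .  t=0,i=4
  [10] .#.#. => #  t=0,i=11
  [9] .#..# => .  t=0,i=13
  [8] .#... => .  t=1,i=6
  [7] ..### => #  t=0,i=15
  [6] ..##. => #  t=1,i=2
  [5] ..#.# => #  t=0,i=10
  [4] ..#.. => #  t=1,i=15
  [3] ...## => #  t=1,i=1
  [2] ...#. => .  t=3,i=6
  [1] ....# => .  t=1,i=0
  [0] ..... => #  t=3,i=4
  bits 00000101111101100010010011111001 = 100017401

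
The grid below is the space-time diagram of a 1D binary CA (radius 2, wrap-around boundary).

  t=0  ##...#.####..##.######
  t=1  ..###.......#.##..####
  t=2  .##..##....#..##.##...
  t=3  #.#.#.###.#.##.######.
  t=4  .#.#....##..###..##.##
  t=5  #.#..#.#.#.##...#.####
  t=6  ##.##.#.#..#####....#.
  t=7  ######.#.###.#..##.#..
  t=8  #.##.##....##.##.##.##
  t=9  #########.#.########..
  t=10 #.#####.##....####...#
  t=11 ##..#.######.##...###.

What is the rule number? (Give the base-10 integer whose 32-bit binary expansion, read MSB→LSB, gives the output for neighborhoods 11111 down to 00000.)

2907649676

  ##### -> #   bit 31 = 1  t=0,i=18
  ####. -> .   bit 30 = 0  t=0,i=0
  ###.# -> #   bit 29 = 1  t=3,i=8
  ###.. -> .   bit 28 = 0  t=0,i=1
  ##.## -> #   bit 27 = 1  t=0,i=15
  ##.#. -> #   bit 26 = 1  t=3,i=9
  ##..# -> .   bit 25 = 0  t=0,i=11
  ##... -> #   bit 24 = 1  t=0,i=2
  #.### -> .   bit 23 = 0  t=0,i=7
  #.##. -> #   bit 22 = 1  t=1,i=14
  #.#.# -> .   bit 21 = 0  t=3,i=0
  #.#.. -> .   bit 20 = 0  t=4,i=3
  #..## -> #   bit 19 = 1  t=0,i=12
  #..#. -> #   bit 18 = 1  t=5,i=4
  #...# -> #   bit 17 = 1  t=0,i=3
  #.... -> #   bit 16 = 1  t=1,i=6
  .#### -> .   bit 15 = 0  t=0,i=8
  .###. -> .   bit 14 = 0  t=1,i=3
  .##.# -> #   bit 13 = 1  t=0,i=14
  .##.. -> #   bit 12 = 1  t=1,i=15
  .#.## -> .   bit 11 = 0  t=0,i=6
  .#.#. -> #   bit 10 = 1  t=3,i=1
  .#..# -> #   bit 9 = 1  t=2,i=12
  .#... -> .   bit 8 = 0  t=4,i=4
  ..### -> #   bit 7 = 1  t=1,i=2
  ..##. -> .   bit 6 = 0  t=0,i=13
  ..#.# -> .   bit 5 = 0  t=0,i=5
  ..#.. -> .   bit 4 = 0  t=2,i=11
  ...## -> #   bit 3 = 1  t=2,i=0
  ...#. -> #   bit 2 = 1  t=0,i=4
  ....# -> .   bit 1 = 0  t=1,i=10
  ..... -> .   bit 0 = 0  t=1,i=7
  bits 10101101010011110011011010001100 = 2907649676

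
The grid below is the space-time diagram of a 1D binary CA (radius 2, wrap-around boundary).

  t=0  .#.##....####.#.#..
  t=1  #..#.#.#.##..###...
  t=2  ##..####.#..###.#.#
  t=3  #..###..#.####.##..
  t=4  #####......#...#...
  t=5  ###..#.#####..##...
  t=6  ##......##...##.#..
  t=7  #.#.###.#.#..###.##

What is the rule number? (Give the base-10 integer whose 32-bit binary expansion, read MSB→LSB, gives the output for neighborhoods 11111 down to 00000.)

2238244567

  #####|#  b31=1 t=4,i=2
  ####.|.  b30=0 t=0,i=11
  ###.#|.  b29=0 t=0,i=12
  ###..|.  b28=0 t=1,i=15
  ##.##|.  b27=0 t=3,i=14
  ##.#.|#  b26=1 t=0,i=13
  ##..#|.  b25=0 t=1,i=11
  ##...|#  b24=1 t=0,i=5
  #.###|.  b23=0 t=2,i=18
  #.##.|#  b22=1 t=0,i=3
  #.#.#|#  b21=1 t=0,i=14
  #.#..|.  b20=0 t=0,i=16
  #..##|#  b19=1 t=1,i=12
  #..#.|.  b18=0 t=1,i=2
  #...#|.  b17=0 t=0,i=18
  #....|.  b16=0 t=0,i=6
  .####|#  b15=1 t=0,i=10
  .###.|#  b14=1 t=1,i=14
  .##.#|#  b13=1 t=6,i=14
  .##..|.  b12=0 t=0,i=4
  .#.##|.  b11=0 t=0,i=2
  .#.#.|#  b10=1 t=0,i=15
  .#..#|#  b9=1 t=1,i=1
  .#...|.  b8=0 t=0,i=17
  ..###|#  b7=1 t=0,i=9
  ..##.|#  b6=1 t=5,i=14
  ..#.#|.  b5=0 t=0,i=1
  ..#..|#  b4=1 t=1,i=0
  ...##|.  b3=0 t=0,i=8
  ...#.|#  b2=1 t=0,i=0
  ....#|#  b1=1 t=0,i=7
  .....|#  b0=1 t=4,i=7
  bits 10000101011010001110011011010111 = 2238244567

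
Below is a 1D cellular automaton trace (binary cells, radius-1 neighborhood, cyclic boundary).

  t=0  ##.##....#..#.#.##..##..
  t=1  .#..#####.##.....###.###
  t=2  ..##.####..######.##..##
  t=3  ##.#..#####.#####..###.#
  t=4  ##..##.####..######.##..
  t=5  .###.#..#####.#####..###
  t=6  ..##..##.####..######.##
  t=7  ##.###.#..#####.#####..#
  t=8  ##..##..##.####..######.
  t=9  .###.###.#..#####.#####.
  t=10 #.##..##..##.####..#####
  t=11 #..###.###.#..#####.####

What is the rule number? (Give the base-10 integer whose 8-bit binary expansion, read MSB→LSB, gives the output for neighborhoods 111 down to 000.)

  nb ###: next=#  (t=1,i=5, bit7=1)
  nb ##.: next=#  (t=0,i=1, bit6=1)
  nb #.#: next=.  (t=0,i=2, bit5=0)
  nb #..: next=#  (t=0,i=5, bit4=1)
  nb .##: next=.  (t=0,i=0, bit3=0)
  nb .#.: next=.  (t=0,i=9, bit2=0)
  nb ..#: next=#  (t=0,i=8, bit1=1)
  nb ...: next=#  (t=0,i=6, bit0=1)
  bits 11010011 = 211

211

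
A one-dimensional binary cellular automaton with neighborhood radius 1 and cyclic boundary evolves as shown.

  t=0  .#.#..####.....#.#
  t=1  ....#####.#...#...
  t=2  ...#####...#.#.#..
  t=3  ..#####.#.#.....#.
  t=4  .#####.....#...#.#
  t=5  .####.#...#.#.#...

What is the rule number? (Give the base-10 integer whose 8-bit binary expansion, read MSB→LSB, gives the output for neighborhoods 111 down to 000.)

154

  nb ###: next=#  (t=0,i=7, bit7=1)
  nb ##.: next=.  (t=0,i=9, bit6=0)
  nb #.#: next=.  (t=0,i=0, bit5=0)
  nb #..: next=#  (t=0,i=4, bit4=1)
  nb .##: next=#  (t=0,i=6, bit3=1)
  nb .#.: next=.  (t=0,i=1, bit2=0)
  nb ..#: next=#  (t=0,i=5, bit1=1)
  nb ...: next=.  (t=0,i=11, bit0=0)
  bits 10011010 = 154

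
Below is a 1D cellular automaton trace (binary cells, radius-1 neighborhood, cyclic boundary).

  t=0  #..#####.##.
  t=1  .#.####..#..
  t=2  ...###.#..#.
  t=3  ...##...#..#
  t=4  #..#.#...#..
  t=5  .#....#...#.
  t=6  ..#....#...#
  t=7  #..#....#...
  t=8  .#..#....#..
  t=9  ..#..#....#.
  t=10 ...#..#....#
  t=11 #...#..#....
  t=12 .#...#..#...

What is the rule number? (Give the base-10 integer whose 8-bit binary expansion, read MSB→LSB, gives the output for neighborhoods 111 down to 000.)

  [7] ### => #  t=0,i=4
  [6] ##. => .  t=0,i=7
  [5] #.# => .  t=0,i=8
  [4] #.. => #  t=0,i=1
  [3] .## => #  t=0,i=3
  [2] .#. => .  t=0,i=0
  [1] ..# => .  t=0,i=2
  [0] ... => .  t=1,i=11
  bits 10011000 = 152

152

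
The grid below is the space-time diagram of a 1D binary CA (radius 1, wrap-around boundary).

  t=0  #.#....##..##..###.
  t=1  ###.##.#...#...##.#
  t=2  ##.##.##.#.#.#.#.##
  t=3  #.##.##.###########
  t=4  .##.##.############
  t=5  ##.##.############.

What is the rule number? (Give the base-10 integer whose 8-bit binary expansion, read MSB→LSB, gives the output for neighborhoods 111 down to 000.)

  [7] ### => #  t=0,i=16
  [6] ##. => .  t=0,i=8
  [5] #.# => #  t=0,i=1
  [4] #.. => .  t=0,i=3
  [3] .## => #  t=0,i=7
  [2] .#. => #  t=0,i=0
  [1] ..# => .  t=0,i=6
  [0] ... => #  t=0,i=4
  bits 10101101 = 173

173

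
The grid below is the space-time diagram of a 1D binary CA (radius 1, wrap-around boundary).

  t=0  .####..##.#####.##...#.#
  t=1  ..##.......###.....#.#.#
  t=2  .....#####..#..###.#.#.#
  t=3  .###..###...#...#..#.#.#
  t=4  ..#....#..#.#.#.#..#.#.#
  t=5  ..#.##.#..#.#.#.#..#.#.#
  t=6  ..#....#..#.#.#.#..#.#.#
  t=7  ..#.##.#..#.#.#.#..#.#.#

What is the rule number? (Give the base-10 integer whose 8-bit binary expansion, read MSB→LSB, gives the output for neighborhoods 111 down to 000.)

133

  ### -> #   bit 7 = 1  t=0,i=2
  ##. -> .   bit 6 = 0  t=0,i=4
  #.# -> .   bit 5 = 0  t=0,i=0
  #.. -> .   bit 4 = 0  t=0,i=5
  .## -> .   bit 3 = 0  t=0,i=1
  .#. -> #   bit 2 = 1  t=0,i=21
  ..# -> .   bit 1 = 0  t=0,i=6
  ... -> #   bit 0 = 1  t=0,i=19
  bits 10000101 = 133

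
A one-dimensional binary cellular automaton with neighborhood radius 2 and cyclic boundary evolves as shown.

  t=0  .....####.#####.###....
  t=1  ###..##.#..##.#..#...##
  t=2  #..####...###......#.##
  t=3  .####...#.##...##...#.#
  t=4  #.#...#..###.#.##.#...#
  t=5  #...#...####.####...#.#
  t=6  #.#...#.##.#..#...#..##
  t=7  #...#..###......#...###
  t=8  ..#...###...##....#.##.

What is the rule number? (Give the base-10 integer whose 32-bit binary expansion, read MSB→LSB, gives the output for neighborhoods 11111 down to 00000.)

2724919489

  nb #####: next=#  (t=0,i=12, bit31=1)
  nb ####.: next=.  (t=0,i=7, bit30=0)
  nb ###.#: next=#  (t=0,i=8, bit29=1)
  nb ###..: next=.  (t=0,i=18, bit28=0)
  nb ##.##: next=.  (t=0,i=9, bit27=0)
  nb ##.#.: next=.  (t=1,i=7, bit26=0)
  nb ##..#: next=#  (t=1,i=3, bit25=1)
  nb ##...: next=.  (t=0,i=19, bit24=0)
  nb #.###: next=.  (t=0,i=10, bit23=0)
  nb #.##.: next=#  (t=3,i=10, bit22=1)
  nb #.#.#: next=#  (t=3,i=22, bit21=1)
  nb #.#..: next=.  (t=1,i=8, bit20=0)
  nb #..##: next=#  (t=1,i=4, bit19=1)
  nb #..#.: next=.  (t=1,i=16, bit18=0)
  nb #...#: next=#  (t=1,i=19, bit17=1)
  nb #....: next=.  (t=0,i=20, bit16=0)
  nb .####: next=#  (t=0,i=6, bit15=1)
  nb .###.: next=#  (t=0,i=17, bit14=1)
  nb .##.#: next=#  (t=1,i=6, bit13=1)
  nb .##..: next=#  (t=3,i=11, bit12=1)
  nb .#.##: next=#  (t=2,i=20, bit11=1)
  nb .#.#.: next=.  (t=3,i=21, bit10=0)
  nb .#..#: next=.  (t=1,i=9, bit9=0)
  nb .#...: next=.  (t=1,i=18, bit8=0)
  nb ..###: next=#  (t=0,i=5, bit7=1)
  nb ..##.: next=#  (t=1,i=5, bit6=1)
  nb ..#.#: next=.  (t=2,i=19, bit5=0)
  nb ..#..: next=.  (t=1,i=17, bit4=0)
  nb ...##: next=.  (t=0,i=4, bit3=0)
  nb ...#.: next=.  (t=2,i=18, bit2=0)
  nb ....#: next=.  (t=0,i=3, bit1=0)
  nb .....: next=#  (t=0,i=0, bit0=1)
  bits 10100010011010101111100011000001 = 2724919489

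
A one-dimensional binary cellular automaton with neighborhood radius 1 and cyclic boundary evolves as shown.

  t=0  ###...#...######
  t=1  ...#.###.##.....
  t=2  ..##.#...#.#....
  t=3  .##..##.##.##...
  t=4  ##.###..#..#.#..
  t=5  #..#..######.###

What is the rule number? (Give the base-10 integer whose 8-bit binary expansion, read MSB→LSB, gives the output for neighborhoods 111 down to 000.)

  [7] ### => .  t=0,i=0
  [6] ##. => .  t=0,i=2
  [5] #.# => .  t=1,i=4
  [4] #.. => #  t=0,i=3
  [3] .## => #  t=0,i=10
  [2] .#. => #  t=0,i=6
  [1] ..# => #  t=0,i=5
  [0] ... => .  t=0,i=4
  bits 00011110 = 30

30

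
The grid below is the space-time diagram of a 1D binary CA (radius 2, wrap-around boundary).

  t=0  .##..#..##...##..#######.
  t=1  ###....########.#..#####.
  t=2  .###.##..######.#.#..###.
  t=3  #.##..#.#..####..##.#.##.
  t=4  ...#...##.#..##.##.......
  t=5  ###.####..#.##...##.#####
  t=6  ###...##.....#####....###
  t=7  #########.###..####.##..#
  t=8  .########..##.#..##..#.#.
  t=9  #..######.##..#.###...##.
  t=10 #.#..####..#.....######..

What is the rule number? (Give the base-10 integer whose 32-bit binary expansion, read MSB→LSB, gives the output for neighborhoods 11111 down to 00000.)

4045034831

  #####|#  b31=1 t=0,i=19
  ####.|#  b30=1 t=0,i=22
  ###.#|#  b29=1 t=1,i=14
  ###..|#  b28=1 t=0,i=23
  ##.##|.  b27=0 t=1,i=24
  ##.#.|.  b26=0 t=1,i=15
  ##..#|.  b25=0 t=0,i=3
  ##...|#  b24=1 t=0,i=10
  #.###|.  b23=0 t=1,i=0
  #.##.|.  b22=0 t=2,i=5
  #.#.#|.  b21=0 t=2,i=16
  #.#..|#  b20=1 t=1,i=16
  #..##|#  b19=1 t=0,i=0
  #..#.|.  b18=0 t=0,i=4
  #...#|#  b17=1 t=0,i=11
  #....|.  b16=0 t=1,i=4
  .####|.  b15=0 t=0,i=18
  .###.|#  b14=1 t=1,i=1
  .##.#|.  b13=0 t=3,i=18
  .##..|#  b12=1 t=0,i=2
  .#.##|.  b11=0 t=3,i=1
  .#.#.|#  b10=1 t=2,i=17
  .#..#|.  b9=0 t=0,i=6
  .#...|#  b8=1 t=4,i=4
  ..###|.  b7=0 t=0,i=17
  ..##.|#  b6=1 t=0,i=1
  ..#.#|.  b5=0 t=3,i=6
  ..#..|.  b4=0 t=0,i=5
  ...##|#  b3=1 t=0,i=12
  ...#.|#  b2=1 t=4,i=2
  ....#|#  b1=1 t=1,i=5
  .....|#  b0=1 t=4,i=0
  bits 11110001000110100101010101001111 = 4045034831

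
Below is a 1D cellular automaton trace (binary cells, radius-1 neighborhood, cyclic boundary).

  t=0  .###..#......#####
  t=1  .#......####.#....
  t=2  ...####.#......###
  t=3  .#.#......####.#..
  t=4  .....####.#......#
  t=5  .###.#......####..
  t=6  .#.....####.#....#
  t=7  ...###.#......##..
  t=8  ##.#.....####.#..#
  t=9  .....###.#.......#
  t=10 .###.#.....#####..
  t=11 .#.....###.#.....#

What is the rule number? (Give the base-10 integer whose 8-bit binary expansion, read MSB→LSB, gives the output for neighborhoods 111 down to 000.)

  ###|.  b7=0 t=0,i=2
  ##.|.  b6=0 t=0,i=3
  #.#|.  b5=0 t=0,i=0
  #..|.  b4=0 t=0,i=4
  .##|#  b3=1 t=0,i=1
  .#.|.  b2=0 t=0,i=6
  ..#|.  b1=0 t=0,i=5
  ...|#  b0=1 t=0,i=8
  bits 00001001 = 9

9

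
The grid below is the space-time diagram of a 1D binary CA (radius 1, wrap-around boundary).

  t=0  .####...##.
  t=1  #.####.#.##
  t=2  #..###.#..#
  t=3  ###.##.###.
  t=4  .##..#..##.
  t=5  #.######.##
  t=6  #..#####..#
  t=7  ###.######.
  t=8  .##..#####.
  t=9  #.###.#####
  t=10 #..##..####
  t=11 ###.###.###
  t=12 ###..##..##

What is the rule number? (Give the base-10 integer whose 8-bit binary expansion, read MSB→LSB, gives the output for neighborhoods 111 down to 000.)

  [7] ### => #  t=0,i=2
  [6] ##. => #  t=0,i=4
  [5] #.# => .  t=1,i=1
  [4] #.. => #  t=0,i=5
  [3] .## => .  t=0,i=1
  [2] .#. => #  t=1,i=7
  [1] ..# => #  t=0,i=0
  [0] ... => .  t=0,i=6
  bits 11010110 = 214

214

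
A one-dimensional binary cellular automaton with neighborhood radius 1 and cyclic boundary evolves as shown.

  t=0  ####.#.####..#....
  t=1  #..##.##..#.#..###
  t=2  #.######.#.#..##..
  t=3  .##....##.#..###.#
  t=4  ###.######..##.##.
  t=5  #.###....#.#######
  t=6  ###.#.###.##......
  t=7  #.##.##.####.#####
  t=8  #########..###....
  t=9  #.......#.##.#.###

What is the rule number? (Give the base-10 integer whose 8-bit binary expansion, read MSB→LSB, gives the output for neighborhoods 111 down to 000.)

  ### -> .   bit 7 = 0  t=0,i=1
  ##. -> #   bit 6 = 1  t=0,i=3
  #.# -> #   bit 5 = 1  t=0,i=4
  #.. -> .   bit 4 = 0  t=0,i=11
  .## -> #   bit 3 = 1  t=0,i=0
  .#. -> .   bit 2 = 0  t=0,i=5
  ..# -> #   bit 1 = 1  t=0,i=12
  ... -> #   bit 0 = 1  t=0,i=15
  bits 01101011 = 107

107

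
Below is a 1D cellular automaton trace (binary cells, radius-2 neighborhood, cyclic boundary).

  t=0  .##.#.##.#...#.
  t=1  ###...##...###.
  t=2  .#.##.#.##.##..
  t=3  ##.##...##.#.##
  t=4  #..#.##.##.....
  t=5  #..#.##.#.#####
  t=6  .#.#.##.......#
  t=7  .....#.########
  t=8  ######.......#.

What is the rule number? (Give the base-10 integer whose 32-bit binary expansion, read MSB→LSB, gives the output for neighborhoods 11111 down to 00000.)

1129013495

  #####|.  b31=0 t=5,i=12
  ####.|#  b30=1 t=3,i=0
  ###.#|.  b29=0 t=1,i=13
  ###..|.  b28=0 t=1,i=2
  ##.##|.  b27=0 t=1,i=14
  ##.#.|.  b26=0 t=0,i=3
  ##..#|#  b25=1 t=5,i=1
  ##...|#  b24=1 t=1,i=3
  #.###|.  b23=0 t=1,i=0
  #.##.|#  b22=1 t=0,i=6
  #.#.#|.  b21=0 t=0,i=4
  #.#..|.  b20=0 t=0,i=9
  #..##|#  b19=1 t=0,i=0
  #..#.|.  b18=0 t=4,i=2
  #...#|#  b17=1 t=0,i=11
  #....|#  b16=1 t=4,i=11
  .####|.  b15=0 t=3,i=14
  .###.|#  b14=1 t=1,i=1
  .##.#|#  b13=1 t=0,i=2
  .##..|.  b12=0 t=1,i=7
  .#.##|.  b11=0 t=0,i=5
  .#.#.|.  b10=0 t=6,i=0
  .#..#|.  b9=0 t=0,i=14
  .#...|.  b8=0 t=0,i=10
  ..###|#  b7=1 t=1,i=11
  ..##.|#  b6=1 t=0,i=1
  ..#.#|#  b5=1 t=2,i=1
  ..#..|#  b4=1 t=0,i=13
  ...##|.  b3=0 t=1,i=5
  ...#.|#  b2=1 t=0,i=12
  ....#|#  b1=1 t=4,i=13
  .....|#  b0=1 t=4,i=12
  bits 01000011010010110110000011110111 = 1129013495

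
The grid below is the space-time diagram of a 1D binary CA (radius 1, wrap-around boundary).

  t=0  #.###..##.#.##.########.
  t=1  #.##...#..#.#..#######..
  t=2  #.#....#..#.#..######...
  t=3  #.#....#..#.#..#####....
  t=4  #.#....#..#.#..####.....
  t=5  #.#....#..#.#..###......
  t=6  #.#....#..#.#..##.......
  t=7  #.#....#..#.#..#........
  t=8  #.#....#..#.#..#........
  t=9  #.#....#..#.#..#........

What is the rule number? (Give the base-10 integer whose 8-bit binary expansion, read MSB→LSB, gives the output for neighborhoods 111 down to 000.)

140

  [7] ### => #  t=0,i=3
  [6] ##. => .  t=0,i=4
  [5] #.# => .  t=0,i=1
  [4] #.. => .  t=0,i=5
  [3] .## => #  t=0,i=2
  [2] .#. => #  t=0,i=0
  [1] ..# => .  t=0,i=6
  [0] ... => .  t=1,i=5
  bits 10001100 = 140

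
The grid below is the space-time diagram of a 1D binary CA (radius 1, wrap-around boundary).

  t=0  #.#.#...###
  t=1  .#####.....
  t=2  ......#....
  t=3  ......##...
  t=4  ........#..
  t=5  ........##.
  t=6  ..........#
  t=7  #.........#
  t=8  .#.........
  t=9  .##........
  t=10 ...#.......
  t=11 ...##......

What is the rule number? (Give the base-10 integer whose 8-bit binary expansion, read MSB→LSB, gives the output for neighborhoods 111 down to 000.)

52

  ###|.  b7=0 t=0,i=9
  ##.|.  b6=0 t=0,i=0
  #.#|#  b5=1 t=0,i=1
  #..|#  b4=1 t=0,i=5
  .##|.  b3=0 t=0,i=8
  .#.|#  b2=1 t=0,i=2
  ..#|.  b1=0 t=0,i=7
  ...|.  b0=0 t=0,i=6
  bits 00110100 = 52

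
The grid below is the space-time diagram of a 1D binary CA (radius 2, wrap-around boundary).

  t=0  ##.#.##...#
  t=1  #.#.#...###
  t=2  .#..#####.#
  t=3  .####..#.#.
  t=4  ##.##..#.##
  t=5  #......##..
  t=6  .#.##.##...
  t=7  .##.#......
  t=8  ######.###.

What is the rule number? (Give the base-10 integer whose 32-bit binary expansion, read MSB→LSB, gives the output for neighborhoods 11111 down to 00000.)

1411017705

  ##### -> .   bit 31 = 0  t=2,i=6
  ####. -> #   bit 30 = 1  t=1,i=10
  ###.# -> .   bit 29 = 0  t=0,i=1
  ###.. -> #   bit 28 = 1  t=3,i=4
  ##.## -> .   bit 27 = 0  t=4,i=2
  ##.#. -> #   bit 26 = 1  t=0,i=2
  ##..# -> .   bit 25 = 0  t=3,i=5
  ##... -> .   bit 24 = 0  t=0,i=7
  #.### -> .   bit 23 = 0  t=4,i=9
  #.##. -> .   bit 22 = 0  t=0,i=5
  #.#.# -> .   bit 21 = 0  t=0,i=3
  #.#.. -> #   bit 20 = 1  t=1,i=4
  #..## -> #   bit 19 = 1  t=2,i=3
  #..#. -> .   bit 18 = 0  t=3,i=6
  #...# -> #   bit 17 = 1  t=0,i=8
  #.... -> .   bit 16 = 0  t=5,i=2
  .#### -> .   bit 15 = 0  t=1,i=9
  .###. -> #   bit 14 = 1  t=0,i=0
  .##.# -> #   bit 13 = 1  t=6,i=4
  .##.. -> .   bit 12 = 0  t=0,i=6
  .#.## -> #   bit 11 = 1  t=0,i=4
  .#.#. -> .   bit 10 = 0  t=1,i=3
  .#..# -> #   bit 9 = 1  t=2,i=2
  .#... -> #   bit 8 = 1  t=1,i=5
  ..### -> #   bit 7 = 1  t=0,i=10
  ..##. -> #   bit 6 = 1  t=5,i=7
  ..#.# -> #   bit 5 = 1  t=3,i=7
  ..#.. -> .   bit 4 = 0  t=5,i=0
  ...## -> #   bit 3 = 1  t=0,i=9
  ...#. -> .   bit 2 = 0  t=6,i=0
  ....# -> .   bit 1 = 0  t=5,i=5
  ..... -> #   bit 0 = 1  t=5,i=3
  bits 01010100000110100110101111101001 = 1411017705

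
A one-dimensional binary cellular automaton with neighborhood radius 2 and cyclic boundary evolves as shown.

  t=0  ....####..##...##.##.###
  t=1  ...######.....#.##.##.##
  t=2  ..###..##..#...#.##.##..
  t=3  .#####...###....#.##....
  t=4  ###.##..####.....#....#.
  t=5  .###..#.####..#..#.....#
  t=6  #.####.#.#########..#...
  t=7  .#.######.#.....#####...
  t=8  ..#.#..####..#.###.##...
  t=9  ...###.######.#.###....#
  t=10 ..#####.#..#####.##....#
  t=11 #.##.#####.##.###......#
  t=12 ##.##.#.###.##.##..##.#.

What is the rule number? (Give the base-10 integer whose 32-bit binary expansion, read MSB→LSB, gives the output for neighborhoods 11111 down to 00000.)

  ##### -> .   bit 31 = 0  t=1,i=5
  ####. -> #   bit 30 = 1  t=0,i=6
  ###.# -> #   bit 29 = 1  t=4,i=2
  ###.. -> #   bit 28 = 1  t=0,i=7
  ##.## -> #   bit 27 = 1  t=0,i=17
  ##.#. -> #   bit 26 = 1  t=6,i=6
  ##..# -> #   bit 25 = 1  t=0,i=8
  ##... -> .   bit 24 = 0  t=0,i=0
  #.### -> .   bit 23 = 0  t=0,i=21
  #.##. -> .   bit 22 = 0  t=0,i=18
  #.#.# -> #   bit 21 = 1  t=6,i=7
  #.#.. -> #   bit 20 = 1  t=7,i=10
  #..## -> .   bit 19 = 0  t=0,i=9
  #..#. -> #   bit 18 = 1  t=2,i=10
  #...# -> .   bit 17 = 0  t=0,i=13
  #.... -> .   bit 16 = 0  t=0,i=1
  .#### -> #   bit 15 = 1  t=0,i=5
  .###. -> #   bit 14 = 1  t=0,i=22
  .##.# -> #   bit 13 = 1  t=0,i=16
  .##.. -> .   bit 12 = 0  t=0,i=11
  .#.## -> #   bit 11 = 1  t=1,i=15
  .#.#. -> #   bit 10 = 1  t=8,i=3
  .#..# -> #   bit 9 = 1  t=5,i=15
  .#... -> .   bit 8 = 0  t=2,i=12
  ..### -> #   bit 7 = 1  t=0,i=4
  ..##. -> .   bit 6 = 0  t=0,i=10
  ..#.# -> .   bit 5 = 0  t=1,i=14
  ..#.. -> #   bit 4 = 1  t=2,i=11
  ...## -> #   bit 3 = 1  t=0,i=3
  ...#. -> .   bit 2 = 0  t=1,i=13
  ....# -> .   bit 1 = 0  t=0,i=2
  ..... -> #   bit 0 = 1  t=1,i=11
  bits 01111110001101001110111010011001 = 2117398169

2117398169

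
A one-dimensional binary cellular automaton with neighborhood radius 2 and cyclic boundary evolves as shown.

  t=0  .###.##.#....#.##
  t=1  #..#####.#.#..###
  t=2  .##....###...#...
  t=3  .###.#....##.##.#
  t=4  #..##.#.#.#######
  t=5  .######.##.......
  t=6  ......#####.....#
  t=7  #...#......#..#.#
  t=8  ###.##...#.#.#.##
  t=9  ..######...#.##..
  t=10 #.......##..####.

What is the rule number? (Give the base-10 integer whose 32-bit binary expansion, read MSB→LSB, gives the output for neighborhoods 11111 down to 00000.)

795752786

  ##### -> .   bit 31 = 0  t=1,i=5
  ####. -> .   bit 30 = 0  t=1,i=6
  ###.# -> #   bit 29 = 1  t=0,i=3
  ###.. -> .   bit 28 = 0  t=1,i=0
  ##.## -> #   bit 27 = 1  t=0,i=0
  ##.#. -> #   bit 26 = 1  t=0,i=7
  ##..# -> #   bit 25 = 1  t=1,i=1
  ##... -> #   bit 24 = 1  t=2,i=3
  #.### -> .   bit 23 = 0  t=0,i=1
  #.##. -> #   bit 22 = 1  t=0,i=5
  #.#.# -> #   bit 21 = 1  t=1,i=9
  #.#.. -> .   bit 20 = 0  t=0,i=8
  #..## -> #   bit 19 = 1  t=1,i=2
  #..#. -> #   bit 18 = 1  t=7,i=13
  #...# -> #   bit 17 = 1  t=2,i=11
  #.... -> .   bit 16 = 0  t=0,i=10
  .#### -> .   bit 15 = 0  t=1,i=4
  .###. -> .   bit 14 = 0  t=0,i=2
  .##.# -> #   bit 13 = 1  t=0,i=6
  .##.. -> #   bit 12 = 1  t=2,i=2
  .#.## -> #   bit 11 = 1  t=0,i=14
  .#.#. -> .   bit 10 = 0  t=1,i=10
  .#..# -> .   bit 9 = 0  t=1,i=12
  .#... -> #   bit 8 = 1  t=0,i=9
  ..### -> .   bit 7 = 0  t=1,i=3
  ..##. -> #   bit 6 = 1  t=2,i=1
  ..#.# -> .   bit 5 = 0  t=0,i=13
  ..#.. -> #   bit 4 = 1  t=2,i=13
  ...## -> .   bit 3 = 0  t=2,i=0
  ...#. -> .   bit 2 = 0  t=0,i=12
  ....# -> #   bit 1 = 1  t=0,i=11
  ..... -> .   bit 0 = 0  t=5,i=12
  bits 00101111011011100011100101010010 = 795752786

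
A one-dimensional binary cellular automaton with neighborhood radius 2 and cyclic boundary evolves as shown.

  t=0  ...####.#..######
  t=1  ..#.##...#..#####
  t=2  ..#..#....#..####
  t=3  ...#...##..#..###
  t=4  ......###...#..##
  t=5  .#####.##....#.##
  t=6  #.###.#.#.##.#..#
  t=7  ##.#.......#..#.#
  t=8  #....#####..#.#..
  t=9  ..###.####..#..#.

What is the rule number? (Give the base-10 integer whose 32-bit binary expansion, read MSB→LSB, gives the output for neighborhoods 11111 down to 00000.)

3624006251

  [31] ##### => #  t=0,i=13
  [30] ####. => #  t=0,i=5
  [29] ###.# => .  t=0,i=6
  [28] ###.. => #  t=0,i=16
  [27] ##.## => #  t=5,i=0
  [26] ##.#. => .  t=0,i=7
  [25] ##..# => .  t=1,i=0
  [24] ##... => .  t=0,i=0
  [23] #.### => .  t=5,i=1
  [22] #.##. => .  t=1,i=4
  [21] #.#.# => .  t=6,i=6
  [20] #.#.. => .  t=0,i=8
  [19] #..## => .  t=0,i=10
  [18] #..#. => .  t=1,i=1
  [17] #...# => .  t=0,i=1
  [16] #.... => #  t=2,i=7
  [15] .#### => #  t=0,i=4
  [14] .###. => #  t=3,i=15
  [13] .##.# => #  t=5,i=16
  [12] .##.. => #  t=1,i=5
  [11] .#.## => .  t=1,i=3
  [10] .#.#. => .  t=6,i=7
  [9] .#..# => #  t=0,i=9
  [8] .#... => .  t=2,i=6
  [7] ..### => .  t=0,i=3
  [6] ..##. => #  t=3,i=7
  [5] ..#.# => #  t=1,i=2
  [4] ..#.. => .  t=1,i=9
  [3] ...## => #  t=0,i=2
  [2] ...#. => .  t=1,i=8
  [1] ....# => #  t=2,i=8
  [0] ..... => #  t=4,i=2
  bits 11011000000000011111001001101011 = 3624006251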